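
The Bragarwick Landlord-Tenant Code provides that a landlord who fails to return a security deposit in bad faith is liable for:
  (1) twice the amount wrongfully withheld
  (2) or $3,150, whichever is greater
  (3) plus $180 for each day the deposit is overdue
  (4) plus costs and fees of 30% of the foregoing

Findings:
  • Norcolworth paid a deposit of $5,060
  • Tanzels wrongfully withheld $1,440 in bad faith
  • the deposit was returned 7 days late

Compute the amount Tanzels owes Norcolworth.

$5,733

Doubled: 2 × $1,440 = $2,880
Minimum $3,150: $2,880 is below the minimum → $3,150
Late-return penalty: 7 × $180 = $1,260
Damages plus late penalty: $3,150 + $1,260 = $4,410
Costs and fees: 30% of $4,410 = $1,323
Total recovery: $4,410 + $1,323 = $5,733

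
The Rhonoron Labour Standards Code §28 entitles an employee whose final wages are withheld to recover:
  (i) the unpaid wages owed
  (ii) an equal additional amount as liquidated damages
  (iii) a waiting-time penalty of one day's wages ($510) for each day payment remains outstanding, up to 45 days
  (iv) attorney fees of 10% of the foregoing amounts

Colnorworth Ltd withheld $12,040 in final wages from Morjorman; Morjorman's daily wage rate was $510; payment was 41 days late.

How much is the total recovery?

Liquidated damages (equal amount): $12,040
Penalty days: min(41, 45) = 41
Waiting-time penalty: 41 × $510 = $20,910
Subtotal: $12,040 + $12,040 + $20,910 = $44,990
Attorney fees: 10% of $44,990 = $4,499
Total award: $44,990 + $4,499 = $49,489

$49,489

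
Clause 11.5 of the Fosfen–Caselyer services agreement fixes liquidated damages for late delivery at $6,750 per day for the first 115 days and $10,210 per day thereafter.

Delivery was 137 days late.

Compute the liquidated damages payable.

$1,000,870

First 115 days: 115 × $6,750 = $776,250
Remaining days: (137 − 115) × $10,210 = $224,620
Accrued per-day damages: $776,250 + $224,620 = $1,000,870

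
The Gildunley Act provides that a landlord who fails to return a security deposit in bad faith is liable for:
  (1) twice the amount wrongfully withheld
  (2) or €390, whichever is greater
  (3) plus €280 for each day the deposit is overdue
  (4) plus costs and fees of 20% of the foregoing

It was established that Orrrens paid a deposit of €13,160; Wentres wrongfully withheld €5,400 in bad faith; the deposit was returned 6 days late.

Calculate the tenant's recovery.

Doubled: 2 × €5,400 = €10,800
Minimum €390: €10,800 meets the minimum, no increase.
Late-return penalty: 6 × €280 = €1,680
Damages plus late penalty: €10,800 + €1,680 = €12,480
Costs and fees: 20% of €12,480 = €2,496
Total recovery: €12,480 + €2,496 = €14,976

€14,976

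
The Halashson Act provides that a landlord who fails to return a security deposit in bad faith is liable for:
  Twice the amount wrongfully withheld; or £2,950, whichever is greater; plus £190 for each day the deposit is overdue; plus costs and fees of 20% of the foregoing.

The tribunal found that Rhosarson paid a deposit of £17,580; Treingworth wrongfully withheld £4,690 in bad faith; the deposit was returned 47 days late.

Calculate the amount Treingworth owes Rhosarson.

£21,972

Doubled: 2 × £4,690 = £9,380
Minimum £2,950: £9,380 meets the minimum, no increase.
Late-return penalty: 47 × £190 = £8,930
Damages plus late penalty: £9,380 + £8,930 = £18,310
Costs and fees: 20% of £18,310 = £3,662
Total recovery: £18,310 + £3,662 = £21,972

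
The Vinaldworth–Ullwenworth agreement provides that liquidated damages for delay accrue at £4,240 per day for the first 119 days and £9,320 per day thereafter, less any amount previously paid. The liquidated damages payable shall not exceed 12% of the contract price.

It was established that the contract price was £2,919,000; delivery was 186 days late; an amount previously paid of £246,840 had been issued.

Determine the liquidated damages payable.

First 119 days: 119 × £4,240 = £504,560
Remaining days: (186 − 119) × £9,320 = £624,440
Accrued per-day damages: £504,560 + £624,440 = £1,129,000
Less amount previously paid: £1,129,000 − £246,840 = £882,160
Cap: 12% of £2,919,000 = £350,280
Cap at £350,280: £882,160 exceeds the cap → £350,280

£350,280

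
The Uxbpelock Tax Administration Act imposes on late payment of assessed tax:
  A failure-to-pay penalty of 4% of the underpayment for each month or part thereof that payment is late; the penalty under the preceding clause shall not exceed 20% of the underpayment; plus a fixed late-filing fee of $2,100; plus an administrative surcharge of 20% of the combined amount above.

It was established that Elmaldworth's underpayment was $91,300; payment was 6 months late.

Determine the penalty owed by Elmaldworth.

$24,432

Accrued rate: 4% × 6 = 24%, capped at 20% → 20%
Failure-to-pay penalty: 20% of $91,300 = $18,260
Penalty before surcharge: $18,260 + $2,100 = $20,360
Administrative surcharge: 20% of $20,360 = $4,072
Total penalty: $20,360 + $4,072 = $24,432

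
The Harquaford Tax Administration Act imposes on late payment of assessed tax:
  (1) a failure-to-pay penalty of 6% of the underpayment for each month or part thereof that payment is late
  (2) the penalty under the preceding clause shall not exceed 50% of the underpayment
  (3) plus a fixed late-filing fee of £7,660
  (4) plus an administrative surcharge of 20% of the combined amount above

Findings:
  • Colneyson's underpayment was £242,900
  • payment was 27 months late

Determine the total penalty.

£154,932

Accrued rate: 6% × 27 = 162%, capped at 50% → 50%
Failure-to-pay penalty: 50% of £242,900 = £121,450
Penalty before surcharge: £121,450 + £7,660 = £129,110
Administrative surcharge: 20% of £129,110 = £25,822
Total penalty: £129,110 + £25,822 = £154,932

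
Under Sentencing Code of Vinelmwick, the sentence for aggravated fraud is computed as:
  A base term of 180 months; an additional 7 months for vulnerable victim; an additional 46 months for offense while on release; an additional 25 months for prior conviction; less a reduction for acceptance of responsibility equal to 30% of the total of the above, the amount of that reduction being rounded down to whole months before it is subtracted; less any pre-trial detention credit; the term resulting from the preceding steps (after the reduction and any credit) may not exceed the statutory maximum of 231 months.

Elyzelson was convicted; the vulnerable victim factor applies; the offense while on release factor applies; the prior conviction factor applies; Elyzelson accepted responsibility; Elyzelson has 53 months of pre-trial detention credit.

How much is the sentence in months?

Vulnerable victim enhancement: +7 months
Offense while on release enhancement: +46 months
Prior conviction enhancement: +25 months
Adjusted term: 180 months + 7 months + 46 months + 25 months = 258 months
Acceptance of responsibility reduction: 30% of 258 months = 77 months (rounded down)
After reduction: 258 − 77 = 181 months
Less pre-trial detention credit: 181 months − 53 months = 128 months
Cap at 231 months: 128 months is within the cap, no reduction.

128 months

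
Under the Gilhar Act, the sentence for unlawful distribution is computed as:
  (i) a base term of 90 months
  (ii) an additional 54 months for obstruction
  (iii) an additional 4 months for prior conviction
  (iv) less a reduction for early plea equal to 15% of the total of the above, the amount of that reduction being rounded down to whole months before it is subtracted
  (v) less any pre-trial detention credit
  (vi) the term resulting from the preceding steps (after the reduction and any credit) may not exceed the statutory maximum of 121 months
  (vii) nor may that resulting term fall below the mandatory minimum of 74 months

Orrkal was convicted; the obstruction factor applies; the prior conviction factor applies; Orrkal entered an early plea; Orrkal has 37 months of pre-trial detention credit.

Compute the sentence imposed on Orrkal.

Obstruction enhancement: +54 months
Prior conviction enhancement: +4 months
Adjusted term: 90 months + 54 months + 4 months = 148 months
Early plea reduction: 15% of 148 months = 22 months (rounded down)
After reduction: 148 − 22 = 126 months
Less pre-trial detention credit: 126 months − 37 months = 89 months
Cap at 121 months: 89 months is within the cap, no reduction.
Minimum 74 months: 89 months meets the minimum, no increase.

89 months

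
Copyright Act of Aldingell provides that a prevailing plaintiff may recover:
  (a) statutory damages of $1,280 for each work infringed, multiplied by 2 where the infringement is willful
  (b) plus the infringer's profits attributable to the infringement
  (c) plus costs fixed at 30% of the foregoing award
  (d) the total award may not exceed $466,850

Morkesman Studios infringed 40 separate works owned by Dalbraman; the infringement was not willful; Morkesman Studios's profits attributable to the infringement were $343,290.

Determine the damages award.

$466,850

Statutory damages: 40 × $1,280 = $51,200
Infringement not willful: no ×2 enhancement.
Combined award: $51,200 + $343,290 = $394,490
Costs: 30% of $394,490 = $118,347
Award plus costs: $394,490 + $118,347 = $512,837
Cap at $466,850: $512,837 exceeds the cap → $466,850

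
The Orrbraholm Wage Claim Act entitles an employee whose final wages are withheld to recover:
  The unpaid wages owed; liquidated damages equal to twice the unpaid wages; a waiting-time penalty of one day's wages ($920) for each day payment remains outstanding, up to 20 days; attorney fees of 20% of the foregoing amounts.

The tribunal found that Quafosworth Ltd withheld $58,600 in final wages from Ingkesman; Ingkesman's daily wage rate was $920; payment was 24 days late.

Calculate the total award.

$233,040

Doubled: 2 × $58,600 = $117,200
Penalty days: min(24, 20) = 20
Waiting-time penalty: 20 × $920 = $18,400
Subtotal: $58,600 + $117,200 + $18,400 = $194,200
Attorney fees: 20% of $194,200 = $38,840
Total award: $194,200 + $38,840 = $233,040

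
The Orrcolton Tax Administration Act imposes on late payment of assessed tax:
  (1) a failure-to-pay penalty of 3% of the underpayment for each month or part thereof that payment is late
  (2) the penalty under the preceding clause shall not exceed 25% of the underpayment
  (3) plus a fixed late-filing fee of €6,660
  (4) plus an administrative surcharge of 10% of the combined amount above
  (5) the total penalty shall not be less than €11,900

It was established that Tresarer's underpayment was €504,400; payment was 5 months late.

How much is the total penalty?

Penalty: €90,552

Accrued rate: 3% × 5 = 15%, capped at 25% → 15%
Failure-to-pay penalty: 15% of €504,400 = €75,660
Penalty before surcharge: €75,660 + €6,660 = €82,320
Administrative surcharge: 10% of €82,320 = €8,232
Total penalty: €82,320 + €8,232 = €90,552
Minimum €11,900: €90,552 meets the minimum, no increase.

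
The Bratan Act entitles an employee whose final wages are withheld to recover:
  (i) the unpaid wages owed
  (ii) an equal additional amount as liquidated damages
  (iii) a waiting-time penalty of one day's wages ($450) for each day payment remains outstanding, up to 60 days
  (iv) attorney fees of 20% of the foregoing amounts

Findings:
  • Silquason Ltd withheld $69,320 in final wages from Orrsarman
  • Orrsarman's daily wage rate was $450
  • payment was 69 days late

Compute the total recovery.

Liquidated damages (equal amount): $69,320
Penalty days: min(69, 60) = 60
Waiting-time penalty: 60 × $450 = $27,000
Subtotal: $69,320 + $69,320 + $27,000 = $165,640
Attorney fees: 20% of $165,640 = $33,128
Total award: $165,640 + $33,128 = $198,768

$198,768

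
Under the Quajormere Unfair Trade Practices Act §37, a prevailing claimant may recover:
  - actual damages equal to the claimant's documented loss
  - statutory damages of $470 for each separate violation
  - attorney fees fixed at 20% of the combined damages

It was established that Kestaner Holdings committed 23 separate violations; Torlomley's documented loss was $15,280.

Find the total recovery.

Statutory damages: 23 × $470 = $10,810
Combined damages: $15,280 + $10,810 = $26,090
Attorney fees: 20% of $26,090 = $5,218
Total recovery: $26,090 + $5,218 = $31,308

$31,308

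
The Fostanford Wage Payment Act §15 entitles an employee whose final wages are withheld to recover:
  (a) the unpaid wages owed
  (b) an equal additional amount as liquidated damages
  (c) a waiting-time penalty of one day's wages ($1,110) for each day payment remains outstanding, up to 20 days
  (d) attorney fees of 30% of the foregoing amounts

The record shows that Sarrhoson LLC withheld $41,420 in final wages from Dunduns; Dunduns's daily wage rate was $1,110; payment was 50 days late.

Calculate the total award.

Liquidated damages (equal amount): $41,420
Penalty days: min(50, 20) = 20
Waiting-time penalty: 20 × $1,110 = $22,200
Subtotal: $41,420 + $41,420 + $22,200 = $105,040
Attorney fees: 30% of $105,040 = $31,512
Total award: $105,040 + $31,512 = $136,552

$136,552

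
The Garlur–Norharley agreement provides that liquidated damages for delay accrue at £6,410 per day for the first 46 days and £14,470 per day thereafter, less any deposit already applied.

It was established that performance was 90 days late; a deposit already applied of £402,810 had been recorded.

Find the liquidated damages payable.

First 46 days: 46 × £6,410 = £294,860
Remaining days: (90 − 46) × £14,470 = £636,680
Accrued per-day damages: £294,860 + £636,680 = £931,540
Less deposit already applied: £931,540 − £402,810 = £528,730

£528,730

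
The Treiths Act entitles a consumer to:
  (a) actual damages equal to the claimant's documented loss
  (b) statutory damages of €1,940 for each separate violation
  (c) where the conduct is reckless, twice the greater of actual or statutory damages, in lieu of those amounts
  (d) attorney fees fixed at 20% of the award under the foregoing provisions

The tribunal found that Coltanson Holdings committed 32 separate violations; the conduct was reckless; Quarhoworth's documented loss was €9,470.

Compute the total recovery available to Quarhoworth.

Statutory damages: 32 × €1,940 = €62,080
Greater of actual damages (€9,470) or statutory damages (€62,080): €62,080
Doubled: 2 × €62,080 = €124,160
Attorney fees: 20% of €124,160 = €24,832
Total recovery: €124,160 + €24,832 = €148,992

Total recovery: €148,992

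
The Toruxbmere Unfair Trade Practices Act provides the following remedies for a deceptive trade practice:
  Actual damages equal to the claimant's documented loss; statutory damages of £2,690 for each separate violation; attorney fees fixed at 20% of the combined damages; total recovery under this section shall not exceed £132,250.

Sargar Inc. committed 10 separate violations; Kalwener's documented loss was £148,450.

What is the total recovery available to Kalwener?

Statutory damages: 10 × £2,690 = £26,900
Combined damages: £148,450 + £26,900 = £175,350
Attorney fees: 20% of £175,350 = £35,070
Total before cap: £175,350 + £35,070 = £210,420
Cap at £132,250: £210,420 exceeds the cap → £132,250

Total recovery: £132,250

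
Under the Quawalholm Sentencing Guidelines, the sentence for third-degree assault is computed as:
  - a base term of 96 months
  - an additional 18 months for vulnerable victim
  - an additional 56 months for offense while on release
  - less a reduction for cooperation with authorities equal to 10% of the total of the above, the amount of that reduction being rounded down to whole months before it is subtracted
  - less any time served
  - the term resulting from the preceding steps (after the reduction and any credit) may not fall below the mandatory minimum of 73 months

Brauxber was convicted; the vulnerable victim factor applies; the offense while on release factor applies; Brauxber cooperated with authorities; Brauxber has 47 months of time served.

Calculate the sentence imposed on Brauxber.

106 months

Vulnerable victim enhancement: +18 months
Offense while on release enhancement: +56 months
Adjusted term: 96 months + 18 months + 56 months = 170 months
Cooperation with authorities reduction: 10% of 170 months = 17 months (rounded down)
After reduction: 170 − 17 = 153 months
Less time served: 153 months − 47 months = 106 months
Minimum 73 months: 106 months meets the minimum, no increase.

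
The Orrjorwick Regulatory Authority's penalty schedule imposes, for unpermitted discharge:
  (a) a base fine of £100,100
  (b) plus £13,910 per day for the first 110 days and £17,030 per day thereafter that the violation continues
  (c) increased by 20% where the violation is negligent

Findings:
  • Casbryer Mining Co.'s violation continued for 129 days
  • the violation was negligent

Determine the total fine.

First 110 days: 110 × £13,910 = £1,530,100
Remaining days: (129 − 110) × £17,030 = £323,570
Per-day component: £1,530,100 + £323,570 = £1,853,670
Base plus per-day: £100,100 + £1,853,670 = £1,953,770
Enhancement: 20% of £1,953,770 = £390,754
Enhanced fine: £1,953,770 + £390,754 = £2,344,524

£2,344,524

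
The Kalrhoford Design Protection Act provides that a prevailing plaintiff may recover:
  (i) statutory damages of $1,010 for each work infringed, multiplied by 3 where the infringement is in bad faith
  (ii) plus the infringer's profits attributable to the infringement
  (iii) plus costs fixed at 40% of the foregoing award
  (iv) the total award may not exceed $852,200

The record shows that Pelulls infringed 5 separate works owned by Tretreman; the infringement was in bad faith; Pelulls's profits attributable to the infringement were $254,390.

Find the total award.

Statutory damages: 5 × $1,010 = $5,050
Trebled: 3 × $5,050 = $15,150
Combined award: $15,150 + $254,390 = $269,540
Costs: 40% of $269,540 = $107,816
Award plus costs: $269,540 + $107,816 = $377,356
Cap at $852,200: $377,356 is within the cap, no reduction.

Award: $377,356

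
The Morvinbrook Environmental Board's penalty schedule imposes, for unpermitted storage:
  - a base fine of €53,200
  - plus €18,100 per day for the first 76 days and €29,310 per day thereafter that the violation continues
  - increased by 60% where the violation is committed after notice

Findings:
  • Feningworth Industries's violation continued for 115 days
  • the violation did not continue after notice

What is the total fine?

First 76 days: 76 × €18,100 = €1,375,600
Remaining days: (115 − 76) × €29,310 = €1,143,090
Per-day component: €1,375,600 + €1,143,090 = €2,518,690
Base plus per-day: €53,200 + €2,518,690 = €2,571,890
The violation did not continue after notice: no 60% increase.

Civil penalty: €2,571,890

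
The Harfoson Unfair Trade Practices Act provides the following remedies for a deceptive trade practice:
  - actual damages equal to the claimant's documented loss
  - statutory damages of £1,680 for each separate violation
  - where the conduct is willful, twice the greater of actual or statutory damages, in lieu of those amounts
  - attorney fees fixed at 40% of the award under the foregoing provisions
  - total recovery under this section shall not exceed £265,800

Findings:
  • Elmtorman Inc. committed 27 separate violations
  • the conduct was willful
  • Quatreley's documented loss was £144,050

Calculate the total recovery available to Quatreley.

Statutory damages: 27 × £1,680 = £45,360
Greater of actual damages (£144,050) or statutory damages (£45,360): £144,050
Doubled: 2 × £144,050 = £288,100
Attorney fees: 40% of £288,100 = £115,240
Total before cap: £288,100 + £115,240 = £403,340
Cap at £265,800: £403,340 exceeds the cap → £265,800

Total recovery: £265,800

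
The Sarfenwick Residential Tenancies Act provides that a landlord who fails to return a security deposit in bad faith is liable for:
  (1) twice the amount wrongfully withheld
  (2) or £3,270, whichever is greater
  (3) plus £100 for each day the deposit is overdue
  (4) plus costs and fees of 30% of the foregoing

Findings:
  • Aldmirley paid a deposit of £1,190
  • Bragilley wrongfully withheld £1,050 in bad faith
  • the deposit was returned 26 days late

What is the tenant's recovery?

£7,631

Doubled: 2 × £1,050 = £2,100
Minimum £3,270: £2,100 is below the minimum → £3,270
Late-return penalty: 26 × £100 = £2,600
Damages plus late penalty: £3,270 + £2,600 = £5,870
Costs and fees: 30% of £5,870 = £1,761
Total recovery: £5,870 + £1,761 = £7,631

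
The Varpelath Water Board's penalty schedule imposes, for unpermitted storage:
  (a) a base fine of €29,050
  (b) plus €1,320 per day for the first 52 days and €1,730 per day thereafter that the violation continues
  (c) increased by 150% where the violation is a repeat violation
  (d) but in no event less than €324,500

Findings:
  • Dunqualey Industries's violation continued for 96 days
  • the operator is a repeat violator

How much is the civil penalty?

First 52 days: 52 × €1,320 = €68,640
Remaining days: (96 − 52) × €1,730 = €76,120
Per-day component: €68,640 + €76,120 = €144,760
Base plus per-day: €29,050 + €144,760 = €173,810
Enhancement: 150% of €173,810 = €260,715
Enhanced fine: €173,810 + €260,715 = €434,525
Minimum €324,500: €434,525 meets the minimum, no increase.

€434,525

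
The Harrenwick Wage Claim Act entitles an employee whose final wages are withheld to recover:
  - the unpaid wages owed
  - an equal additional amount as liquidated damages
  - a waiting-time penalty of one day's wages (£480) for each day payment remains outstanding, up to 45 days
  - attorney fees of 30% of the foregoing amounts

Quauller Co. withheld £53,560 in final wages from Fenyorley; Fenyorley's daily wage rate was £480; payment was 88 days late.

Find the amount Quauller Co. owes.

£167,336

Liquidated damages (equal amount): £53,560
Penalty days: min(88, 45) = 45
Waiting-time penalty: 45 × £480 = £21,600
Subtotal: £53,560 + £53,560 + £21,600 = £128,720
Attorney fees: 30% of £128,720 = £38,616
Total award: £128,720 + £38,616 = £167,336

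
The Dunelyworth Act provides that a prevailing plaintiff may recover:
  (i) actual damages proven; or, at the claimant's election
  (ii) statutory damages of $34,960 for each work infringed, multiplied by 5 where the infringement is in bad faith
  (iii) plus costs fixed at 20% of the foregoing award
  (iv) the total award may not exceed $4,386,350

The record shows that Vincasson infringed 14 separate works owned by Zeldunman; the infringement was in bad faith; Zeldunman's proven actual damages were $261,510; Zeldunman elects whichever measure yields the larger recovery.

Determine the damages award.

$2,936,640

Statutory damages: 14 × $34,960 = $489,440
Multiplied by 5: 5 × $489,440 = $2,447,200
Greater of actual damages ($261,510) or enhanced statutory damages ($2,447,200): $2,447,200
Costs: 20% of $2,447,200 = $489,440
Award plus costs: $2,447,200 + $489,440 = $2,936,640
Cap at $4,386,350: $2,936,640 is within the cap, no reduction.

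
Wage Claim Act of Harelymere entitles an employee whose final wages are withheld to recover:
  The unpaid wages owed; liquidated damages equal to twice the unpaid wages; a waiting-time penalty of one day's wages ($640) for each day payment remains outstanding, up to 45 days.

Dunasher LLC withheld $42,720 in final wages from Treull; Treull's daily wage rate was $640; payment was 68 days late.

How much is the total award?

Doubled: 2 × $42,720 = $85,440
Penalty days: min(68, 45) = 45
Waiting-time penalty: 45 × $640 = $28,800
Total award: $42,720 + $85,440 + $28,800 = $156,960

$156,960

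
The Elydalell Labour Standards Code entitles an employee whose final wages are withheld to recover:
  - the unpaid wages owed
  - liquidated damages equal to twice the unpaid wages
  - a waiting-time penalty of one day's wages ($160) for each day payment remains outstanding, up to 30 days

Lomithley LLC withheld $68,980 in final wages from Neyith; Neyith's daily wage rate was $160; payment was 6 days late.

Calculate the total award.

Total award: $207,900

Doubled: 2 × $68,980 = $137,960
Penalty days: min(6, 30) = 6
Waiting-time penalty: 6 × $160 = $960
Total award: $68,980 + $137,960 + $960 = $207,900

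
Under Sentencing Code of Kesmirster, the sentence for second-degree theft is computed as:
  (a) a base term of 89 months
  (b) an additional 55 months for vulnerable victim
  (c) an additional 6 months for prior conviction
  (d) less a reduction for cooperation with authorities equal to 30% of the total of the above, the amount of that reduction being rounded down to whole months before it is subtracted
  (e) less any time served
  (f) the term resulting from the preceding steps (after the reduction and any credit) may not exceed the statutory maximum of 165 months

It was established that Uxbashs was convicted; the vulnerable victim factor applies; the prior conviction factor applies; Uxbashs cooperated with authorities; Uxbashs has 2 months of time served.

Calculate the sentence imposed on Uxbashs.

Vulnerable victim enhancement: +55 months
Prior conviction enhancement: +6 months
Adjusted term: 89 months + 55 months + 6 months = 150 months
Cooperation with authorities reduction: 30% of 150 months = 45 months (rounded down)
After reduction: 150 − 45 = 105 months
Less time served: 105 months − 2 months = 103 months
Cap at 165 months: 103 months is within the cap, no reduction.

103 months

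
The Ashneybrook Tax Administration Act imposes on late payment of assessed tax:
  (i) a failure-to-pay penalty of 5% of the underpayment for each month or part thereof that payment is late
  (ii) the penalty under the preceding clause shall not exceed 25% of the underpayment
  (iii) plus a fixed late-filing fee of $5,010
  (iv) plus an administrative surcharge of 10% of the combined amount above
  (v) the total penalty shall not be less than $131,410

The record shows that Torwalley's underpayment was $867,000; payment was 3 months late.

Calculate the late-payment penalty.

Accrued rate: 5% × 3 = 15%, capped at 25% → 15%
Failure-to-pay penalty: 15% of $867,000 = $130,050
Penalty before surcharge: $130,050 + $5,010 = $135,060
Administrative surcharge: 10% of $135,060 = $13,506
Total penalty: $135,060 + $13,506 = $148,566
Minimum $131,410: $148,566 meets the minimum, no increase.

Penalty: $148,566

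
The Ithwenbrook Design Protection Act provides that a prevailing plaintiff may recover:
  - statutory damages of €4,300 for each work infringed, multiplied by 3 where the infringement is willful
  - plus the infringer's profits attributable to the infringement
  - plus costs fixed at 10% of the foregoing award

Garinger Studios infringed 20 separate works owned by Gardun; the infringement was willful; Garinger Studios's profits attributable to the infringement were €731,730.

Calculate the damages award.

Statutory damages: 20 × €4,300 = €86,000
Trebled: 3 × €86,000 = €258,000
Combined award: €258,000 + €731,730 = €989,730
Costs: 10% of €989,730 = €98,973
Award plus costs: €989,730 + €98,973 = €1,088,703

€1,088,703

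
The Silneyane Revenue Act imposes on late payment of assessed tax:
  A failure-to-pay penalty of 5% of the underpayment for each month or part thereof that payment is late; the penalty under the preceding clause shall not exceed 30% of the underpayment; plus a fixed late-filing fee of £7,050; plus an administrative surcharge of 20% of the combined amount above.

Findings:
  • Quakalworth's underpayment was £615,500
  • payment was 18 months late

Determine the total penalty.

Accrued rate: 5% × 18 = 90%, capped at 30% → 30%
Failure-to-pay penalty: 30% of £615,500 = £184,650
Penalty before surcharge: £184,650 + £7,050 = £191,700
Administrative surcharge: 20% of £191,700 = £38,340
Total penalty: £191,700 + £38,340 = £230,040

£230,040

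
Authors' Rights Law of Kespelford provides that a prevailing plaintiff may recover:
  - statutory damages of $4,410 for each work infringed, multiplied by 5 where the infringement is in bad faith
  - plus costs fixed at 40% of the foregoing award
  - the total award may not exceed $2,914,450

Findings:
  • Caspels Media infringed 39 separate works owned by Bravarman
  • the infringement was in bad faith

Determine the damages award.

Statutory damages: 39 × $4,410 = $171,990
Multiplied by 5: 5 × $171,990 = $859,950
Costs: 40% of $859,950 = $343,980
Award plus costs: $859,950 + $343,980 = $1,203,930
Cap at $2,914,450: $1,203,930 is within the cap, no reduction.

$1,203,930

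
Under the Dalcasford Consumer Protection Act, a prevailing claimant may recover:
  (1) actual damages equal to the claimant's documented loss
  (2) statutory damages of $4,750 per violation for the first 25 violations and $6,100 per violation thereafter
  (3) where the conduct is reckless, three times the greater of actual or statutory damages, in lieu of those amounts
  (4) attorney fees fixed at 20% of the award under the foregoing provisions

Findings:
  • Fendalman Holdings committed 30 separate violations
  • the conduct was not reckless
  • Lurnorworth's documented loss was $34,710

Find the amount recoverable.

Total recovery: $220,752

First 25 violations: 25 × $4,750 = $118,750
Remaining violations: (30 − 25) × $6,100 = $30,500
Statutory damages: $118,750 + $30,500 = $149,250
Conduct not reckless: the in-lieu enhancement does not apply.
Actual plus statutory damages: $34,710 + $149,250 = $183,960
Attorney fees: 20% of $183,960 = $36,792
Total recovery: $183,960 + $36,792 = $220,752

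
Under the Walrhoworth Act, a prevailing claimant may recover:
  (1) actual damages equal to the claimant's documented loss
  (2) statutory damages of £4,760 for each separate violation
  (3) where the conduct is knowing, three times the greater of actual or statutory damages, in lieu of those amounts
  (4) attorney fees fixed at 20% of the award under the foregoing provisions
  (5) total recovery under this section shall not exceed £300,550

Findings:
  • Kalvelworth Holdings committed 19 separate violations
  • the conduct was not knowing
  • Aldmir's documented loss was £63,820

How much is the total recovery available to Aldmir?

£185,112

Statutory damages: 19 × £4,760 = £90,440
Conduct not knowing: the in-lieu enhancement does not apply.
Actual plus statutory damages: £63,820 + £90,440 = £154,260
Attorney fees: 20% of £154,260 = £30,852
Total before cap: £154,260 + £30,852 = £185,112
Cap at £300,550: £185,112 is within the cap, no reduction.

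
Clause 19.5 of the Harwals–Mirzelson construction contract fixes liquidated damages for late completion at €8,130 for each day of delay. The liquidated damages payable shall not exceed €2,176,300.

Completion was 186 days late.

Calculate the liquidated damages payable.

€1,512,180

Per-day damages: 186 × €8,130 = €1,512,180
Cap at €2,176,300: €1,512,180 is within the cap, no reduction.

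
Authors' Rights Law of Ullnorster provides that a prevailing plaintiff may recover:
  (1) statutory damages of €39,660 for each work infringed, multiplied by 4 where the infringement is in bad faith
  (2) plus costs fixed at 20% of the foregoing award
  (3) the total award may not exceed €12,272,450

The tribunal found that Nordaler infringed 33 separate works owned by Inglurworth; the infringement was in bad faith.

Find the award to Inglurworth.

Statutory damages: 33 × €39,660 = €1,308,780
Multiplied by 4: 4 × €1,308,780 = €5,235,120
Costs: 20% of €5,235,120 = €1,047,024
Award plus costs: €5,235,120 + €1,047,024 = €6,282,144
Cap at €12,272,450: €6,282,144 is within the cap, no reduction.

€6,282,144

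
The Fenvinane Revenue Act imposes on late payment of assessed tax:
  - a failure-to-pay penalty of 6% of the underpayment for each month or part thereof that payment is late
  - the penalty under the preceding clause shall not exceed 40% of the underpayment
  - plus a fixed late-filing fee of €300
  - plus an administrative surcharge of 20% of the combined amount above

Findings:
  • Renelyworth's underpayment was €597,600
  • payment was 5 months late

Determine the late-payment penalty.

Accrued rate: 6% × 5 = 30%, capped at 40% → 30%
Failure-to-pay penalty: 30% of €597,600 = €179,280
Penalty before surcharge: €179,280 + €300 = €179,580
Administrative surcharge: 20% of €179,580 = €35,916
Total penalty: €179,580 + €35,916 = €215,496

€215,496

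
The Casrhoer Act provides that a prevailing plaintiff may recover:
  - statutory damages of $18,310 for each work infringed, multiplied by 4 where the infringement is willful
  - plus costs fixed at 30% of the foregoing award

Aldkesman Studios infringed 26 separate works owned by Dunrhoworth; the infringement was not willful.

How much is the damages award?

$618,878

Statutory damages: 26 × $18,310 = $476,060
Infringement not willful: no ×4 enhancement.
Costs: 30% of $476,060 = $142,818
Award plus costs: $476,060 + $142,818 = $618,878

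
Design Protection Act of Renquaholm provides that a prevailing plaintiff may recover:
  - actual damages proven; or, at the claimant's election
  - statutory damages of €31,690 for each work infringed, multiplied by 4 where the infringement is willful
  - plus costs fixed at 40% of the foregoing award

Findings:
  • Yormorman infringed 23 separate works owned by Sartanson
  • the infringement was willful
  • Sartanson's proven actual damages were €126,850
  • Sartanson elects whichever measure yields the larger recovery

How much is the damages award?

€4,081,672

Statutory damages: 23 × €31,690 = €728,870
Multiplied by 4: 4 × €728,870 = €2,915,480
Greater of actual damages (€126,850) or enhanced statutory damages (€2,915,480): €2,915,480
Costs: 40% of €2,915,480 = €1,166,192
Award plus costs: €2,915,480 + €1,166,192 = €4,081,672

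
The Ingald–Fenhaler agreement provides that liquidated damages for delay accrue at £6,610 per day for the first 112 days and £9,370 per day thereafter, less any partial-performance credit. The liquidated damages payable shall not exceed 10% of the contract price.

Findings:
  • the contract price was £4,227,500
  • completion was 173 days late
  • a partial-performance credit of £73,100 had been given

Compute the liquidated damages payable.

£422,750

First 112 days: 112 × £6,610 = £740,320
Remaining days: (173 − 112) × £9,370 = £571,570
Accrued per-day damages: £740,320 + £571,570 = £1,311,890
Less partial-performance credit: £1,311,890 − £73,100 = £1,238,790
Cap: 10% of £4,227,500 = £422,750
Cap at £422,750: £1,238,790 exceeds the cap → £422,750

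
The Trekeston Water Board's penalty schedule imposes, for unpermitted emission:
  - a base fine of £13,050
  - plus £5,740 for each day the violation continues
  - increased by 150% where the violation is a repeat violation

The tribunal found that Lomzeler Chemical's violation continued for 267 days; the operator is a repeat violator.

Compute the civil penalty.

Per-day component: 267 × £5,740 = £1,532,580
Base plus per-day: £13,050 + £1,532,580 = £1,545,630
Enhancement: 150% of £1,545,630 = £2,318,445
Enhanced fine: £1,545,630 + £2,318,445 = £3,864,075

£3,864,075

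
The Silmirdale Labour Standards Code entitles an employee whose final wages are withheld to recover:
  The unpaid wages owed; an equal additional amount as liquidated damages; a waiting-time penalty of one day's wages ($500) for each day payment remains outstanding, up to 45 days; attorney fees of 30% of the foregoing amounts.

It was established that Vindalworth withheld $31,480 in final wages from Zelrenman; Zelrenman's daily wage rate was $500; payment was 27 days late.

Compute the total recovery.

$99,398

Liquidated damages (equal amount): $31,480
Penalty days: min(27, 45) = 27
Waiting-time penalty: 27 × $500 = $13,500
Subtotal: $31,480 + $31,480 + $13,500 = $76,460
Attorney fees: 30% of $76,460 = $22,938
Total award: $76,460 + $22,938 = $99,398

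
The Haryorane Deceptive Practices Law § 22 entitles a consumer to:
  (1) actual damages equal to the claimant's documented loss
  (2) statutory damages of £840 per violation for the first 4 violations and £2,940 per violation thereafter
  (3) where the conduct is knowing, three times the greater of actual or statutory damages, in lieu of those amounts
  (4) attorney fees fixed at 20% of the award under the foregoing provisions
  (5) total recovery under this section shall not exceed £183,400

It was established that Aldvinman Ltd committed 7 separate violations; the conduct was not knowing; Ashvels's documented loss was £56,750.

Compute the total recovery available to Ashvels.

First 4 violations: 4 × £840 = £3,360
Remaining violations: (7 − 4) × £2,940 = £8,820
Statutory damages: £3,360 + £8,820 = £12,180
Conduct not knowing: the in-lieu enhancement does not apply.
Actual plus statutory damages: £56,750 + £12,180 = £68,930
Attorney fees: 20% of £68,930 = £13,786
Total before cap: £68,930 + £13,786 = £82,716
Cap at £183,400: £82,716 is within the cap, no reduction.

£82,716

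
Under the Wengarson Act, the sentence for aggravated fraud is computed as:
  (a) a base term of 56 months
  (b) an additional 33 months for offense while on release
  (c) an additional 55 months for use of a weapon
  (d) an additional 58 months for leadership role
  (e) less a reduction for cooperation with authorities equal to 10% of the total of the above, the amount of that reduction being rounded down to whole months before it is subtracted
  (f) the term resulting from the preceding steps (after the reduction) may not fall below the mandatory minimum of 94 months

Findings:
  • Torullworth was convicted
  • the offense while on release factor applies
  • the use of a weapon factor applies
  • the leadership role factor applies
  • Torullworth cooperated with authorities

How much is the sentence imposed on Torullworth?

Offense while on release enhancement: +33 months
Use of a weapon enhancement: +55 months
Leadership role enhancement: +58 months
Adjusted term: 56 months + 33 months + 55 months + 58 months = 202 months
Cooperation with authorities reduction: 10% of 202 months = 20 months (rounded down)
After reduction: 202 − 20 = 182 months
Minimum 94 months: 182 months meets the minimum, no increase.

182 months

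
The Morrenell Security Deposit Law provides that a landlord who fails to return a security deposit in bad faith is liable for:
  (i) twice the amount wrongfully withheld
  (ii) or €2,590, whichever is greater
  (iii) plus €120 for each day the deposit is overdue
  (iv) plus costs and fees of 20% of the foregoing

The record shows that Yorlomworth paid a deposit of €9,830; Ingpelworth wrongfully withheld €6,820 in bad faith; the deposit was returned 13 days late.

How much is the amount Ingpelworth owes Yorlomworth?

€18,240

Doubled: 2 × €6,820 = €13,640
Minimum €2,590: €13,640 meets the minimum, no increase.
Late-return penalty: 13 × €120 = €1,560
Damages plus late penalty: €13,640 + €1,560 = €15,200
Costs and fees: 20% of €15,200 = €3,040
Total recovery: €15,200 + €3,040 = €18,240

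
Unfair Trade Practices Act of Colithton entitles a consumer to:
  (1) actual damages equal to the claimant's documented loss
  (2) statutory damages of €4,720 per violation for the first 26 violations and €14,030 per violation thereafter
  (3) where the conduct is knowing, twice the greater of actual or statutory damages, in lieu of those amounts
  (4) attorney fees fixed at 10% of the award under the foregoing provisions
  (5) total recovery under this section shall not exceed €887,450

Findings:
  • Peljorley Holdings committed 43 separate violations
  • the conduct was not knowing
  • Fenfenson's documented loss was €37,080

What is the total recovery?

Total recovery: €438,141

First 26 violations: 26 × €4,720 = €122,720
Remaining violations: (43 − 26) × €14,030 = €238,510
Statutory damages: €122,720 + €238,510 = €361,230
Conduct not knowing: the in-lieu enhancement does not apply.
Actual plus statutory damages: €37,080 + €361,230 = €398,310
Attorney fees: 10% of €398,310 = €39,831
Total before cap: €398,310 + €39,831 = €438,141
Cap at €887,450: €438,141 is within the cap, no reduction.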